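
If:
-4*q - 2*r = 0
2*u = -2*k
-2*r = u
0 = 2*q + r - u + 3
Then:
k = -3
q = 3/4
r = -3/2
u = 3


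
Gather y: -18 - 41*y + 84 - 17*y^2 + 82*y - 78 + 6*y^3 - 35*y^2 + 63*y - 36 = 6*y^3 - 52*y^2 + 104*y - 48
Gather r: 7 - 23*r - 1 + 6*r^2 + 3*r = 6*r^2 - 20*r + 6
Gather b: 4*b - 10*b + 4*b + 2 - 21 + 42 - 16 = 7 - 2*b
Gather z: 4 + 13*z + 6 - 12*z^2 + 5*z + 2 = -12*z^2 + 18*z + 12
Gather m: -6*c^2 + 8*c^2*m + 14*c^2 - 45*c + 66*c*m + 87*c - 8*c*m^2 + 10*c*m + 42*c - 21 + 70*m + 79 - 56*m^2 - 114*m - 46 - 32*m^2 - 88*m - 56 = 8*c^2 + 84*c + m^2*(-8*c - 88) + m*(8*c^2 + 76*c - 132) - 44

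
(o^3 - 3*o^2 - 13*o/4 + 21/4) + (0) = o^3 - 3*o^2 - 13*o/4 + 21/4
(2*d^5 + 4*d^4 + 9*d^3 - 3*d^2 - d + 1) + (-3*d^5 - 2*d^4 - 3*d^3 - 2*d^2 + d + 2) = -d^5 + 2*d^4 + 6*d^3 - 5*d^2 + 3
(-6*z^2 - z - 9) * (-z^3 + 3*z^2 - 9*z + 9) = 6*z^5 - 17*z^4 + 60*z^3 - 72*z^2 + 72*z - 81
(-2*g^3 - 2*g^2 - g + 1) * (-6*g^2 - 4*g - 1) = 12*g^5 + 20*g^4 + 16*g^3 - 3*g - 1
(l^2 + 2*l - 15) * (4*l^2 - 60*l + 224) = 4*l^4 - 52*l^3 + 44*l^2 + 1348*l - 3360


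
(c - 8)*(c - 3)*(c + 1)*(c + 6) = c^4 - 4*c^3 - 47*c^2 + 102*c + 144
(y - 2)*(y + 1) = y^2 - y - 2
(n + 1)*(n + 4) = n^2 + 5*n + 4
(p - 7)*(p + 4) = p^2 - 3*p - 28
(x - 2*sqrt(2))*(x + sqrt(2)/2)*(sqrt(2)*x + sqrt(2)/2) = sqrt(2)*x^3 - 3*x^2 + sqrt(2)*x^2/2 - 2*sqrt(2)*x - 3*x/2 - sqrt(2)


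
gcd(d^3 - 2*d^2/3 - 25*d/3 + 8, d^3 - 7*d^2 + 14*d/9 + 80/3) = d - 8/3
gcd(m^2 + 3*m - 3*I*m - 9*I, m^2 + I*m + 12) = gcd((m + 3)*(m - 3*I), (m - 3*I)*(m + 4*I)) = m - 3*I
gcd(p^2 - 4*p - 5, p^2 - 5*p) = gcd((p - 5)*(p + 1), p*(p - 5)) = p - 5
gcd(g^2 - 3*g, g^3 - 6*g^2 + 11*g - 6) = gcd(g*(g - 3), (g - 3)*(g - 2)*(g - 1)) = g - 3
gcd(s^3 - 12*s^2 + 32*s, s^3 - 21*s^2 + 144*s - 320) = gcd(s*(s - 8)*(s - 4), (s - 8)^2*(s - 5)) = s - 8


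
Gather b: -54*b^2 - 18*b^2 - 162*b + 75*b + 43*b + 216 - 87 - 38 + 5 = -72*b^2 - 44*b + 96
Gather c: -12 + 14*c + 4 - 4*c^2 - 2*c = -4*c^2 + 12*c - 8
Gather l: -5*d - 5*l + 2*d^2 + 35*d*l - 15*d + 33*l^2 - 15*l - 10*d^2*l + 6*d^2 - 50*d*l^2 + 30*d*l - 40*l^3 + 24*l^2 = 8*d^2 - 20*d - 40*l^3 + l^2*(57 - 50*d) + l*(-10*d^2 + 65*d - 20)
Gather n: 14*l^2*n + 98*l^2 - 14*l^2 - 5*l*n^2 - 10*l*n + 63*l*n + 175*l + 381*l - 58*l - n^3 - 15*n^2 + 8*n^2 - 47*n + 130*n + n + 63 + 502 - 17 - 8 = 84*l^2 + 498*l - n^3 + n^2*(-5*l - 7) + n*(14*l^2 + 53*l + 84) + 540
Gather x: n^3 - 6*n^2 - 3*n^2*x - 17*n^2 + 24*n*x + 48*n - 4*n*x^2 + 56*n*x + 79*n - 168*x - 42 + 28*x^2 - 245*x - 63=n^3 - 23*n^2 + 127*n + x^2*(28 - 4*n) + x*(-3*n^2 + 80*n - 413) - 105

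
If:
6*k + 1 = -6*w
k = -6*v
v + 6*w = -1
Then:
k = 0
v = 0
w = -1/6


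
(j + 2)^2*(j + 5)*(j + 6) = j^4 + 15*j^3 + 78*j^2 + 164*j + 120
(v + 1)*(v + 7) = v^2 + 8*v + 7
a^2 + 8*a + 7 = (a + 1)*(a + 7)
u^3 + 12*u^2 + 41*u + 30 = (u + 1)*(u + 5)*(u + 6)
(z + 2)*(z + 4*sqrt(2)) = z^2 + 2*z + 4*sqrt(2)*z + 8*sqrt(2)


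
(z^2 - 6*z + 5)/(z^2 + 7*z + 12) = (z^2 - 6*z + 5)/(z^2 + 7*z + 12)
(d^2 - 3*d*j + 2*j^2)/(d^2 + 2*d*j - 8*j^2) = (d - j)/(d + 4*j)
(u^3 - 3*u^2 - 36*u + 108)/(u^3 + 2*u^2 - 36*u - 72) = (u - 3)/(u + 2)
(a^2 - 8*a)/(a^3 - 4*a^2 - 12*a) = (8 - a)/(-a^2 + 4*a + 12)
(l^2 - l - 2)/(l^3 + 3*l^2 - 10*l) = (l + 1)/(l*(l + 5))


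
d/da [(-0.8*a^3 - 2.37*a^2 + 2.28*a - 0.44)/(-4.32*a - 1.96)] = (6.912*a^3 + 14.9424*a^2 + 9.2904*a - 6.3696)/(18.6624*a^2 + 16.9344*a + 3.8416)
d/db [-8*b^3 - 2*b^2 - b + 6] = -24*b^2 - 4*b - 1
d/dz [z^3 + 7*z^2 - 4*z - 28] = 3*z^2 + 14*z - 4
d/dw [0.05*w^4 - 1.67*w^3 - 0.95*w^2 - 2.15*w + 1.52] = 0.2*w^3 - 5.01*w^2 - 1.9*w - 2.15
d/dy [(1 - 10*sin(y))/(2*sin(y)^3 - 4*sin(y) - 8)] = (20*sin(y)^3 - 3*sin(y)^2 + 42)*cos(y)/(2*(-sin(y)^3 + 2*sin(y) + 4)^2)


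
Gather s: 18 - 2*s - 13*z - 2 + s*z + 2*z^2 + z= s*(z - 2) + 2*z^2 - 12*z + 16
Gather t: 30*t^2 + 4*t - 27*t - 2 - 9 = 30*t^2 - 23*t - 11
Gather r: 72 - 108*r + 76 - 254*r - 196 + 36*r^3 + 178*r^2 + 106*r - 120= 36*r^3 + 178*r^2 - 256*r - 168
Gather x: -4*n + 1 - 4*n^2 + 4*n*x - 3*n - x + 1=-4*n^2 - 7*n + x*(4*n - 1) + 2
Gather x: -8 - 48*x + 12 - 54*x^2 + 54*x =-54*x^2 + 6*x + 4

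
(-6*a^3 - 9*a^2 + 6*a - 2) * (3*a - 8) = -18*a^4 + 21*a^3 + 90*a^2 - 54*a + 16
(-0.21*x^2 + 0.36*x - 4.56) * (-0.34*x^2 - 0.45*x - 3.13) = 0.0714*x^4 - 0.0279*x^3 + 2.0457*x^2 + 0.9252*x + 14.2728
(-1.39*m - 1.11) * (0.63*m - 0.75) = -0.8757*m^2 + 0.3432*m + 0.8325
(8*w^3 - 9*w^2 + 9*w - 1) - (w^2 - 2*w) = 8*w^3 - 10*w^2 + 11*w - 1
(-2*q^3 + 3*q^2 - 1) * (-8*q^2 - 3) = 16*q^5 - 24*q^4 + 6*q^3 - q^2 + 3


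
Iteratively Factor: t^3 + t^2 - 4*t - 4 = (t + 2)*(t^2 - t - 2) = (t + 1)*(t + 2)*(t - 2)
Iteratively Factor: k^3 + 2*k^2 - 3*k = (k - 1)*(k^2 + 3*k) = k*(k - 1)*(k + 3)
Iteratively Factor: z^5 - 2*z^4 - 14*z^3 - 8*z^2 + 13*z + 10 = (z - 5)*(z^4 + 3*z^3 + z^2 - 3*z - 2) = (z - 5)*(z + 1)*(z^3 + 2*z^2 - z - 2) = (z - 5)*(z - 1)*(z + 1)*(z^2 + 3*z + 2) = (z - 5)*(z - 1)*(z + 1)^2*(z + 2)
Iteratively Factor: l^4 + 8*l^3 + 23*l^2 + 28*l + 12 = (l + 1)*(l^3 + 7*l^2 + 16*l + 12) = (l + 1)*(l + 2)*(l^2 + 5*l + 6) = (l + 1)*(l + 2)*(l + 3)*(l + 2)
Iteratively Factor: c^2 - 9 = (c + 3)*(c - 3)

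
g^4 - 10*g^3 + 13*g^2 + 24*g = g*(g - 8)*(g - 3)*(g + 1)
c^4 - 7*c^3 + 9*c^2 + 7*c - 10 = (c - 5)*(c - 2)*(c - 1)*(c + 1)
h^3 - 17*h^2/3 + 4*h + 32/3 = (h - 4)*(h - 8/3)*(h + 1)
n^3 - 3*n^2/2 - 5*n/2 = n*(n - 5/2)*(n + 1)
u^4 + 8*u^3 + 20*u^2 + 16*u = u*(u + 2)^2*(u + 4)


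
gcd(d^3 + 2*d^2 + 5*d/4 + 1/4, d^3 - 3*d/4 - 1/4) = d^2 + d + 1/4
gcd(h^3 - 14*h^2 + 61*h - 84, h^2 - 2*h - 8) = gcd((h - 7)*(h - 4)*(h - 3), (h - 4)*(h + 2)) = h - 4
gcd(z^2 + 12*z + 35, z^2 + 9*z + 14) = z + 7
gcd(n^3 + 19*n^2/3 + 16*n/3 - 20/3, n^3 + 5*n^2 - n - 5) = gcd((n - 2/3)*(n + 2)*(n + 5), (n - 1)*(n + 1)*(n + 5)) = n + 5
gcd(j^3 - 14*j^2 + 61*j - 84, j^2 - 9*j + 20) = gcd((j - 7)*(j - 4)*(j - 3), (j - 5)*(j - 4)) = j - 4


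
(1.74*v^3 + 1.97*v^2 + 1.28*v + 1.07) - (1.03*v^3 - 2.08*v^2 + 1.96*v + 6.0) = 0.71*v^3 + 4.05*v^2 - 0.68*v - 4.93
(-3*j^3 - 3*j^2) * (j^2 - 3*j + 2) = -3*j^5 + 6*j^4 + 3*j^3 - 6*j^2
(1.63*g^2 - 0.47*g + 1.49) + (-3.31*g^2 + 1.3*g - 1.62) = -1.68*g^2 + 0.83*g - 0.13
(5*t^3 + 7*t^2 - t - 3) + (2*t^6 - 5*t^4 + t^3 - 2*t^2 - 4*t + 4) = 2*t^6 - 5*t^4 + 6*t^3 + 5*t^2 - 5*t + 1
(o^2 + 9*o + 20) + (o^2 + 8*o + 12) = 2*o^2 + 17*o + 32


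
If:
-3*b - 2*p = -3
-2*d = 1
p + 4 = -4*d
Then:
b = 7/3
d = -1/2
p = -2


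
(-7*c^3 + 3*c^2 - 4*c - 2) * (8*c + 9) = -56*c^4 - 39*c^3 - 5*c^2 - 52*c - 18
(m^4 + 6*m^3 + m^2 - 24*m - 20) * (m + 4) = m^5 + 10*m^4 + 25*m^3 - 20*m^2 - 116*m - 80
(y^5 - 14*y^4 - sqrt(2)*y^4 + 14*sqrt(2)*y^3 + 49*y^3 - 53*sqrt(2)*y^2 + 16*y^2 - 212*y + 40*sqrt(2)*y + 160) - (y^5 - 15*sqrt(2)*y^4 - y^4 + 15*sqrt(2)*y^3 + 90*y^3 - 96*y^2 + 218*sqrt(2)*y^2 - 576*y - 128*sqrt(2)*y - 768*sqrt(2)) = -13*y^4 + 14*sqrt(2)*y^4 - 41*y^3 - sqrt(2)*y^3 - 271*sqrt(2)*y^2 + 112*y^2 + 168*sqrt(2)*y + 364*y + 160 + 768*sqrt(2)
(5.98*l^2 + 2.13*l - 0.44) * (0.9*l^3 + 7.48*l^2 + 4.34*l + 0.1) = 5.382*l^5 + 46.6474*l^4 + 41.4896*l^3 + 6.551*l^2 - 1.6966*l - 0.044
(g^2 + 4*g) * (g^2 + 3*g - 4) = g^4 + 7*g^3 + 8*g^2 - 16*g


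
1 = 1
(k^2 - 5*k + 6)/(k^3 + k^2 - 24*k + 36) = 1/(k + 6)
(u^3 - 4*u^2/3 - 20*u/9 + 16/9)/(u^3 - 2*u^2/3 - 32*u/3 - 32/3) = (3*u^2 - 8*u + 4)/(3*(u^2 - 2*u - 8))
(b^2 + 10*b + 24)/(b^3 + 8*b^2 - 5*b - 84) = (b + 6)/(b^2 + 4*b - 21)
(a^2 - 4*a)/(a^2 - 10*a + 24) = a/(a - 6)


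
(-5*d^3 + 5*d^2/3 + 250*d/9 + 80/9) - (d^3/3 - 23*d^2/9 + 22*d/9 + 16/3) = -16*d^3/3 + 38*d^2/9 + 76*d/3 + 32/9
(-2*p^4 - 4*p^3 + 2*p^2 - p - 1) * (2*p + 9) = -4*p^5 - 26*p^4 - 32*p^3 + 16*p^2 - 11*p - 9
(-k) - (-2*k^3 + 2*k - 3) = 2*k^3 - 3*k + 3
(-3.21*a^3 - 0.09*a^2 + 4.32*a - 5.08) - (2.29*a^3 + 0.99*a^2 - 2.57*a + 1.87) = -5.5*a^3 - 1.08*a^2 + 6.89*a - 6.95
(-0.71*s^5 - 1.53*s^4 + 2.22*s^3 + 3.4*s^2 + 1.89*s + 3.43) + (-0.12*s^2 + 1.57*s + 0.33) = -0.71*s^5 - 1.53*s^4 + 2.22*s^3 + 3.28*s^2 + 3.46*s + 3.76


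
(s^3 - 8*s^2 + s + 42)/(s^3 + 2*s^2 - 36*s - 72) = (s^2 - 10*s + 21)/(s^2 - 36)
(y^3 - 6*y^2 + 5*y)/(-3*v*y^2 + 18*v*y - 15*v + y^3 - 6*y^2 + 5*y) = y/(-3*v + y)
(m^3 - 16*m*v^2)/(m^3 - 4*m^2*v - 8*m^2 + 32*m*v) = (m + 4*v)/(m - 8)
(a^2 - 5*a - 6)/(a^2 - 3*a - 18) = (a + 1)/(a + 3)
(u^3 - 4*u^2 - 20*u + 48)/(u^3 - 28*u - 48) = (u - 2)/(u + 2)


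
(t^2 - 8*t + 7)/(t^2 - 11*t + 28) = (t - 1)/(t - 4)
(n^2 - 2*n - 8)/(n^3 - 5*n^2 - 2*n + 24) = 1/(n - 3)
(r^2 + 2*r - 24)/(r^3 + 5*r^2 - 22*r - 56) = (r + 6)/(r^2 + 9*r + 14)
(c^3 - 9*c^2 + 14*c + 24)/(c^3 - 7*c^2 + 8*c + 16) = (c - 6)/(c - 4)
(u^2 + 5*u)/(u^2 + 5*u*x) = (u + 5)/(u + 5*x)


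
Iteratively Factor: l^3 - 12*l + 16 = (l + 4)*(l^2 - 4*l + 4) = (l - 2)*(l + 4)*(l - 2)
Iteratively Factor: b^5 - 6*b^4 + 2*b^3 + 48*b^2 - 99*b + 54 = (b - 3)*(b^4 - 3*b^3 - 7*b^2 + 27*b - 18) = (b - 3)*(b - 2)*(b^3 - b^2 - 9*b + 9) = (b - 3)*(b - 2)*(b - 1)*(b^2 - 9) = (b - 3)*(b - 2)*(b - 1)*(b + 3)*(b - 3)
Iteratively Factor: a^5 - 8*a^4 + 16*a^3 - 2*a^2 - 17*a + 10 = (a - 1)*(a^4 - 7*a^3 + 9*a^2 + 7*a - 10) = (a - 1)*(a + 1)*(a^3 - 8*a^2 + 17*a - 10) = (a - 2)*(a - 1)*(a + 1)*(a^2 - 6*a + 5) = (a - 2)*(a - 1)^2*(a + 1)*(a - 5)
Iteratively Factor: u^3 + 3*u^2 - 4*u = (u)*(u^2 + 3*u - 4) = u*(u - 1)*(u + 4)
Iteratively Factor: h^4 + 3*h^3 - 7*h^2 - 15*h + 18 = (h - 2)*(h^3 + 5*h^2 + 3*h - 9) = (h - 2)*(h - 1)*(h^2 + 6*h + 9) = (h - 2)*(h - 1)*(h + 3)*(h + 3)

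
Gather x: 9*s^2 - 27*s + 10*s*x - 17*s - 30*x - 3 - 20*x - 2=9*s^2 - 44*s + x*(10*s - 50) - 5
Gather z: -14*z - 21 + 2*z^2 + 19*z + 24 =2*z^2 + 5*z + 3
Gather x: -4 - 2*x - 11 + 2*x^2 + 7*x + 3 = 2*x^2 + 5*x - 12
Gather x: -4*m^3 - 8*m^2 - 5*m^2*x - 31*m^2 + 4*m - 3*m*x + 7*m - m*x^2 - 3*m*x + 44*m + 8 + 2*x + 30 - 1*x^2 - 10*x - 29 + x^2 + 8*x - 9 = -4*m^3 - 39*m^2 - m*x^2 + 55*m + x*(-5*m^2 - 6*m)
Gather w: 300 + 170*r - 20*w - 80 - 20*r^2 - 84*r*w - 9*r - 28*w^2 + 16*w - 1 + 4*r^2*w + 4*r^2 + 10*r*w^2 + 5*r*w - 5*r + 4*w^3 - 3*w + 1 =-16*r^2 + 156*r + 4*w^3 + w^2*(10*r - 28) + w*(4*r^2 - 79*r - 7) + 220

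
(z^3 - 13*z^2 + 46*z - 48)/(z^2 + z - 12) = (z^2 - 10*z + 16)/(z + 4)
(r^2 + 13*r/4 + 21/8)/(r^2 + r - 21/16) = 2*(2*r + 3)/(4*r - 3)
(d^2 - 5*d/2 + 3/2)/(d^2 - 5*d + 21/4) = 2*(d - 1)/(2*d - 7)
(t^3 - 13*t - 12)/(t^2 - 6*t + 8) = (t^2 + 4*t + 3)/(t - 2)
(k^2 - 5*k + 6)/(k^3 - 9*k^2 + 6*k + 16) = (k - 3)/(k^2 - 7*k - 8)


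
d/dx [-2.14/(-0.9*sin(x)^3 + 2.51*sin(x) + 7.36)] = (5.3714 - 5.778*sin(x)^2)*cos(x)/(-0.9*sin(x)^3 + 2.51*sin(x) + 7.36)^2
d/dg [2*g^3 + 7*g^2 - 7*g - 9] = 6*g^2 + 14*g - 7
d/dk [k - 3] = 1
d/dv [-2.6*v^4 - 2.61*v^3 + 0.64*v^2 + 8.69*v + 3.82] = -10.4*v^3 - 7.83*v^2 + 1.28*v + 8.69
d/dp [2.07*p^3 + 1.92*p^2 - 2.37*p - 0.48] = 6.21*p^2 + 3.84*p - 2.37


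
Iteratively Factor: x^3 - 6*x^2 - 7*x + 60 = (x - 5)*(x^2 - x - 12) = (x - 5)*(x + 3)*(x - 4)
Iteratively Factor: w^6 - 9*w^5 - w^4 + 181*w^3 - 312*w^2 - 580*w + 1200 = (w + 4)*(w^5 - 13*w^4 + 51*w^3 - 23*w^2 - 220*w + 300) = (w - 5)*(w + 4)*(w^4 - 8*w^3 + 11*w^2 + 32*w - 60) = (w - 5)*(w - 2)*(w + 4)*(w^3 - 6*w^2 - w + 30) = (w - 5)^2*(w - 2)*(w + 4)*(w^2 - w - 6) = (w - 5)^2*(w - 2)*(w + 2)*(w + 4)*(w - 3)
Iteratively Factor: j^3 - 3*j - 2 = (j + 1)*(j^2 - j - 2) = (j + 1)^2*(j - 2)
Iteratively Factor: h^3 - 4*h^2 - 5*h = (h - 5)*(h^2 + h) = (h - 5)*(h + 1)*(h)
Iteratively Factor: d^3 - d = (d - 1)*(d^2 + d) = (d - 1)*(d + 1)*(d)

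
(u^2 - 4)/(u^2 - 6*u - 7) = (4 - u^2)/(-u^2 + 6*u + 7)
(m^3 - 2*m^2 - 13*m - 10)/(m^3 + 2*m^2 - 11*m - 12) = (m^2 - 3*m - 10)/(m^2 + m - 12)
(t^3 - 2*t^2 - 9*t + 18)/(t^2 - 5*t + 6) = t + 3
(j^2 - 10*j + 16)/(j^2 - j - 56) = (j - 2)/(j + 7)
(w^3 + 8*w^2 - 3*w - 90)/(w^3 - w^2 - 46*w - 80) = (w^2 + 3*w - 18)/(w^2 - 6*w - 16)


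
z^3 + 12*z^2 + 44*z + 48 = (z + 2)*(z + 4)*(z + 6)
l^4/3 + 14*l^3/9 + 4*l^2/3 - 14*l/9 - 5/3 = (l/3 + 1/3)*(l - 1)*(l + 5/3)*(l + 3)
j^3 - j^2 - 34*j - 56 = (j - 7)*(j + 2)*(j + 4)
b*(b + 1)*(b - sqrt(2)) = b^3 - sqrt(2)*b^2 + b^2 - sqrt(2)*b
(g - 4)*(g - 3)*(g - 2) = g^3 - 9*g^2 + 26*g - 24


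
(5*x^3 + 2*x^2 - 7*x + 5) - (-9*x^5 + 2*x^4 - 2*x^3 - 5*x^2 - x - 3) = 9*x^5 - 2*x^4 + 7*x^3 + 7*x^2 - 6*x + 8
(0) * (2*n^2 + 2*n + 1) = 0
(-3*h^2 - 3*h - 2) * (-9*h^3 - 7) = 27*h^5 + 27*h^4 + 18*h^3 + 21*h^2 + 21*h + 14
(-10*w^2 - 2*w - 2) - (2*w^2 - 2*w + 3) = -12*w^2 - 5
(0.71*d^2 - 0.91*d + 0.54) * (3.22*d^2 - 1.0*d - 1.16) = 2.2862*d^4 - 3.6402*d^3 + 1.8252*d^2 + 0.5156*d - 0.6264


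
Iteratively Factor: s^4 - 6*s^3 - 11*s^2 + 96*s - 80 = (s - 1)*(s^3 - 5*s^2 - 16*s + 80) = (s - 5)*(s - 1)*(s^2 - 16) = (s - 5)*(s - 4)*(s - 1)*(s + 4)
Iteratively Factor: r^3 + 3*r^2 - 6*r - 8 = (r - 2)*(r^2 + 5*r + 4) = (r - 2)*(r + 1)*(r + 4)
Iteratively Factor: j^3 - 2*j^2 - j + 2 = (j + 1)*(j^2 - 3*j + 2) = (j - 1)*(j + 1)*(j - 2)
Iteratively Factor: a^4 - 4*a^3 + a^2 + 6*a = (a - 2)*(a^3 - 2*a^2 - 3*a) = (a - 3)*(a - 2)*(a^2 + a) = a*(a - 3)*(a - 2)*(a + 1)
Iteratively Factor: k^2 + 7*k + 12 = (k + 3)*(k + 4)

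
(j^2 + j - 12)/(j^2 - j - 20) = (j - 3)/(j - 5)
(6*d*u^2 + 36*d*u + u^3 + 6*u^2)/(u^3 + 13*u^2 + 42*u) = (6*d + u)/(u + 7)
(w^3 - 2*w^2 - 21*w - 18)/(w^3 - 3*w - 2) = (w^2 - 3*w - 18)/(w^2 - w - 2)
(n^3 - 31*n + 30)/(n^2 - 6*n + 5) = n + 6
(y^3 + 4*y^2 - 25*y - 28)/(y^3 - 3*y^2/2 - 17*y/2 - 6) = 2*(y + 7)/(2*y + 3)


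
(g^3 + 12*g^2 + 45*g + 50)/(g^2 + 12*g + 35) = (g^2 + 7*g + 10)/(g + 7)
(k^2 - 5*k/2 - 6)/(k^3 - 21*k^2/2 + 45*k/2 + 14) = (2*k + 3)/(2*k^2 - 13*k - 7)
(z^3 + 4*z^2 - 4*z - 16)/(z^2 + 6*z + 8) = z - 2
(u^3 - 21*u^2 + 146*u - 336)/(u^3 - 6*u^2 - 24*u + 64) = (u^2 - 13*u + 42)/(u^2 + 2*u - 8)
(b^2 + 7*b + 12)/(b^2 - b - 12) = (b + 4)/(b - 4)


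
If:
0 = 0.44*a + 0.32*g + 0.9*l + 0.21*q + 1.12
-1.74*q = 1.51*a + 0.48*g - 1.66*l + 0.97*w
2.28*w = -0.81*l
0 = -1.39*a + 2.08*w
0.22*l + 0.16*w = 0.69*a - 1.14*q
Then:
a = 0.20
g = -2.83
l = -0.38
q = 0.17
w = 0.13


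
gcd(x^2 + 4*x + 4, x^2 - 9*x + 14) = 1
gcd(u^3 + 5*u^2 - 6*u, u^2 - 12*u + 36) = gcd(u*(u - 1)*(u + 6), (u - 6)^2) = 1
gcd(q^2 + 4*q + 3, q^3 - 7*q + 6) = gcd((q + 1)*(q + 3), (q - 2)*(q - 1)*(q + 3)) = q + 3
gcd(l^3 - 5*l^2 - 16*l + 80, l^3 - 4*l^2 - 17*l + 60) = l^2 - l - 20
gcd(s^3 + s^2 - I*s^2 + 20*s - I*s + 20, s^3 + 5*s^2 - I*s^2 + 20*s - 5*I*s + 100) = s^2 - I*s + 20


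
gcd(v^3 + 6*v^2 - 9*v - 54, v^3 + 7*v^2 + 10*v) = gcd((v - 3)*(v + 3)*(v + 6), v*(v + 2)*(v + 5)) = 1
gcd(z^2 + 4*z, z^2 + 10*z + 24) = z + 4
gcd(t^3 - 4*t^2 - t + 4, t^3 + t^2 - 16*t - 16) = t^2 - 3*t - 4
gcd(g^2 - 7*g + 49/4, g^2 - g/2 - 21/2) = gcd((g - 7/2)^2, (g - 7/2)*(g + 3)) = g - 7/2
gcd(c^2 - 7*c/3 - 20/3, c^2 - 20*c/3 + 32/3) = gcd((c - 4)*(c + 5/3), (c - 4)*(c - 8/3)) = c - 4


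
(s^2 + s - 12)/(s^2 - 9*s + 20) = (s^2 + s - 12)/(s^2 - 9*s + 20)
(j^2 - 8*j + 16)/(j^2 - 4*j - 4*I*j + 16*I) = (j - 4)/(j - 4*I)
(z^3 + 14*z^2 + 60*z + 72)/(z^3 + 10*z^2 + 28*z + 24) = (z + 6)/(z + 2)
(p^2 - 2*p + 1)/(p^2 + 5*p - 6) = (p - 1)/(p + 6)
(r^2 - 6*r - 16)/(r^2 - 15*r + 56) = (r + 2)/(r - 7)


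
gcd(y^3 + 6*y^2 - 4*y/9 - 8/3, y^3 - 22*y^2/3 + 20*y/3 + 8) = y + 2/3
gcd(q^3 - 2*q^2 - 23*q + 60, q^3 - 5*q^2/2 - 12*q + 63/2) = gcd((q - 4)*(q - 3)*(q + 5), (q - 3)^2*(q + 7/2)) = q - 3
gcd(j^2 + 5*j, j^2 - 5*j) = j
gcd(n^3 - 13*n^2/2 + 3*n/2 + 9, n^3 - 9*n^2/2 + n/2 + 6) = n^2 - n/2 - 3/2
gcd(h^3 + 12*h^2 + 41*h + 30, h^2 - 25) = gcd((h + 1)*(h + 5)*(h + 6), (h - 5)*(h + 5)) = h + 5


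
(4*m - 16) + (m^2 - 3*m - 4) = m^2 + m - 20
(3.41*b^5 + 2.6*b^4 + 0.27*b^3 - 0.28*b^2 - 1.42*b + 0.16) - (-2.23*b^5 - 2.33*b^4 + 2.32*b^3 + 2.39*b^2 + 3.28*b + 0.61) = 5.64*b^5 + 4.93*b^4 - 2.05*b^3 - 2.67*b^2 - 4.7*b - 0.45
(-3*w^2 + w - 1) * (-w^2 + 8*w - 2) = 3*w^4 - 25*w^3 + 15*w^2 - 10*w + 2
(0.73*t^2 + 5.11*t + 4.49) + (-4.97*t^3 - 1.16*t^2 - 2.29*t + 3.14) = -4.97*t^3 - 0.43*t^2 + 2.82*t + 7.63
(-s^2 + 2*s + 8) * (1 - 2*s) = 2*s^3 - 5*s^2 - 14*s + 8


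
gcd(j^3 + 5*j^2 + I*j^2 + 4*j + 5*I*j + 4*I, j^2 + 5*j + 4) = j^2 + 5*j + 4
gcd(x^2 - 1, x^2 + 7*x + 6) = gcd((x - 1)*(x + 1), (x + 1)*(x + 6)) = x + 1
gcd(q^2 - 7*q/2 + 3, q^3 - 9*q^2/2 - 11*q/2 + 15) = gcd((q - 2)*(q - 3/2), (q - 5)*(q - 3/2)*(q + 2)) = q - 3/2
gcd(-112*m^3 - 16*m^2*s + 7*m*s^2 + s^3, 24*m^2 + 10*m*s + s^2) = 4*m + s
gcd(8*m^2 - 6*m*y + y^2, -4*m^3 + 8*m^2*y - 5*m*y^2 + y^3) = -2*m + y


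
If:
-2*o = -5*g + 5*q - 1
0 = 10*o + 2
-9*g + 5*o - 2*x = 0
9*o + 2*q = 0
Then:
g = 31/50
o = -1/5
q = 9/10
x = -329/100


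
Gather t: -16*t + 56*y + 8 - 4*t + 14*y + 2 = -20*t + 70*y + 10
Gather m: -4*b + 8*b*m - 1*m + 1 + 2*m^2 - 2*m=-4*b + 2*m^2 + m*(8*b - 3) + 1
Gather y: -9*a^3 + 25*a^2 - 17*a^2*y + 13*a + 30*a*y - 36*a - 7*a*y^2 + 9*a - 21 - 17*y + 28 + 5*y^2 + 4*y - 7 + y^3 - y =-9*a^3 + 25*a^2 - 14*a + y^3 + y^2*(5 - 7*a) + y*(-17*a^2 + 30*a - 14)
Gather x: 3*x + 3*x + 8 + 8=6*x + 16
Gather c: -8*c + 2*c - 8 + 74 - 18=48 - 6*c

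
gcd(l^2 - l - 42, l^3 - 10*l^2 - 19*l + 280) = l - 7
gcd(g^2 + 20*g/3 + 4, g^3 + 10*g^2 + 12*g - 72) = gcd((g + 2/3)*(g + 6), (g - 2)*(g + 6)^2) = g + 6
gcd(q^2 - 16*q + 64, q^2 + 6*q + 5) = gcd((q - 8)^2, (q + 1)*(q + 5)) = 1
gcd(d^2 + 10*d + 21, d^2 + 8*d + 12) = 1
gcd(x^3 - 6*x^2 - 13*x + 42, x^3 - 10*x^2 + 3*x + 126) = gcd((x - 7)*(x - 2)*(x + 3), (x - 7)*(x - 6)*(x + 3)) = x^2 - 4*x - 21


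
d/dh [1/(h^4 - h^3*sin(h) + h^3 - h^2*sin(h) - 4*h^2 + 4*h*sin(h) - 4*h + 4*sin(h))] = (h^3*cos(h) - 4*h^3 + 3*h^2*sin(h) + h^2*cos(h) - 3*h^2 + 2*h*sin(h) - 4*h*cos(h) + 8*h - 4*sqrt(2)*sin(h + pi/4) + 4)/((h - 2)^2*(h + 1)^2*(h + 2)^2*(h - sin(h))^2)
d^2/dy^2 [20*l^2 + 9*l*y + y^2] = 2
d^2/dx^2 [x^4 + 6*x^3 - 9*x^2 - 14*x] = 12*x^2 + 36*x - 18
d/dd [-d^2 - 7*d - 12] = -2*d - 7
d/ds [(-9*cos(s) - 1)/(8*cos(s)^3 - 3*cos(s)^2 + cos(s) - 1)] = (-102*cos(s) + 3*cos(2*s)/2 - 36*cos(3*s) - 17/2)*sin(s)/(8*cos(s)^3 - 3*cos(s)^2 + cos(s) - 1)^2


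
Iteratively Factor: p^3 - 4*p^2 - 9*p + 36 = (p - 4)*(p^2 - 9) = (p - 4)*(p + 3)*(p - 3)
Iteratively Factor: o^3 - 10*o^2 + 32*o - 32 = (o - 4)*(o^2 - 6*o + 8) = (o - 4)*(o - 2)*(o - 4)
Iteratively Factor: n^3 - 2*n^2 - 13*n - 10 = (n + 1)*(n^2 - 3*n - 10) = (n - 5)*(n + 1)*(n + 2)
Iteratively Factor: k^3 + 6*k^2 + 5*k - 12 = (k + 4)*(k^2 + 2*k - 3) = (k + 3)*(k + 4)*(k - 1)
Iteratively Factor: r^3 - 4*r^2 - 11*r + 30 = (r + 3)*(r^2 - 7*r + 10) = (r - 2)*(r + 3)*(r - 5)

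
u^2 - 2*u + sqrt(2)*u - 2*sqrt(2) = (u - 2)*(u + sqrt(2))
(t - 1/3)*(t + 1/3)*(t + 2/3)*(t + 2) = t^4 + 8*t^3/3 + 11*t^2/9 - 8*t/27 - 4/27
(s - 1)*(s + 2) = s^2 + s - 2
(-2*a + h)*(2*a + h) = -4*a^2 + h^2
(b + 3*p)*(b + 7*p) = b^2 + 10*b*p + 21*p^2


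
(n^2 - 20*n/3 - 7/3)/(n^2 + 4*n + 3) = (3*n^2 - 20*n - 7)/(3*(n^2 + 4*n + 3))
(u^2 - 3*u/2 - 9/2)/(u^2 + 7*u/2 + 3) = (u - 3)/(u + 2)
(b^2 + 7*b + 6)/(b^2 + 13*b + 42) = (b + 1)/(b + 7)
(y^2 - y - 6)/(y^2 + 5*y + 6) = (y - 3)/(y + 3)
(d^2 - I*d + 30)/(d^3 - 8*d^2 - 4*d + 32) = (d^2 - I*d + 30)/(d^3 - 8*d^2 - 4*d + 32)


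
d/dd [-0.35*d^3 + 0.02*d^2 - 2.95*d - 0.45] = -1.05*d^2 + 0.04*d - 2.95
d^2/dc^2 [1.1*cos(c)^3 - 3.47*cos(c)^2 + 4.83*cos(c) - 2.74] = -9.9*cos(c)^3 + 13.88*cos(c)^2 + 1.77*cos(c) - 6.94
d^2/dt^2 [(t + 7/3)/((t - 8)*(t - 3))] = 2*(3*t^3 + 21*t^2 - 447*t + 1471)/(3*(t^6 - 33*t^5 + 435*t^4 - 2915*t^3 + 10440*t^2 - 19008*t + 13824))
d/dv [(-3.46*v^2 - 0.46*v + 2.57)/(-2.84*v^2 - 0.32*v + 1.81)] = (-0.1992*v^2 + 2.0724*v - 0.0102)/(8.0656*v^4 + 1.8176*v^3 - 10.1784*v^2 - 1.1584*v + 3.2761)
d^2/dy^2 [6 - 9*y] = 0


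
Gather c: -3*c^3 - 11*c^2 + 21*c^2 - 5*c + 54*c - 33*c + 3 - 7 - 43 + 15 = -3*c^3 + 10*c^2 + 16*c - 32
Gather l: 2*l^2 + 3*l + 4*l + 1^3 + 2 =2*l^2 + 7*l + 3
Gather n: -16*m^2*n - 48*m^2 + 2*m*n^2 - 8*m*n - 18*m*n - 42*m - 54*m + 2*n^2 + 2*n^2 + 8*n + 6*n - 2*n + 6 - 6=-48*m^2 - 96*m + n^2*(2*m + 4) + n*(-16*m^2 - 26*m + 12)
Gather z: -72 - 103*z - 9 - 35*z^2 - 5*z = -35*z^2 - 108*z - 81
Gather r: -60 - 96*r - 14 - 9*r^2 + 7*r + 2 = -9*r^2 - 89*r - 72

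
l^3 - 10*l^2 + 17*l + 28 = (l - 7)*(l - 4)*(l + 1)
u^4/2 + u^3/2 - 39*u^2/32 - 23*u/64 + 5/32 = (u/2 + 1)*(u - 5/4)*(u - 1/4)*(u + 1/2)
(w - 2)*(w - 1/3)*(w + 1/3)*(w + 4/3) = w^4 - 2*w^3/3 - 25*w^2/9 + 2*w/27 + 8/27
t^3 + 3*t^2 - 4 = (t - 1)*(t + 2)^2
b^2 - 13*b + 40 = (b - 8)*(b - 5)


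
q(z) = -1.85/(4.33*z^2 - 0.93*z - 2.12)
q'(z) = -1.85*(0.93 - 8.66*z)/(4.33*z^2 - 0.93*z - 2.12)^2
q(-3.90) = -0.03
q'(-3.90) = -0.01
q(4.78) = -0.02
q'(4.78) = 0.01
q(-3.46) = -0.03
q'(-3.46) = -0.02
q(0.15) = 0.86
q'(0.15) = 0.15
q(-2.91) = -0.05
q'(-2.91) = -0.03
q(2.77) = -0.06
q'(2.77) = 0.05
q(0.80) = 19.94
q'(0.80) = 1288.49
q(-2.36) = -0.08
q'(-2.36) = -0.07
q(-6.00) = -0.01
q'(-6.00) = -0.00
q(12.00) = -0.00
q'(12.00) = 0.00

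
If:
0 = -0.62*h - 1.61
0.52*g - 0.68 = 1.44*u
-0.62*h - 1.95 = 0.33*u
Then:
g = -1.55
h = -2.60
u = -1.03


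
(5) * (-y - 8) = -5*y - 40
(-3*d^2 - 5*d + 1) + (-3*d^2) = -6*d^2 - 5*d + 1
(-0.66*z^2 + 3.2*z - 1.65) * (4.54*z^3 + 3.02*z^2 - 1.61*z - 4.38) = -2.9964*z^5 + 12.5348*z^4 + 3.2356*z^3 - 7.2442*z^2 - 11.3595*z + 7.227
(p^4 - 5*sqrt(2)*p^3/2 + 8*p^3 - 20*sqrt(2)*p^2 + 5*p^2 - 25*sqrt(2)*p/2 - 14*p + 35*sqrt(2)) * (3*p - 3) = 3*p^5 - 15*sqrt(2)*p^4/2 + 21*p^4 - 105*sqrt(2)*p^3/2 - 9*p^3 - 57*p^2 + 45*sqrt(2)*p^2/2 + 42*p + 285*sqrt(2)*p/2 - 105*sqrt(2)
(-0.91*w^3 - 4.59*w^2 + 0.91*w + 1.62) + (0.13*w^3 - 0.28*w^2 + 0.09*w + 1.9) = -0.78*w^3 - 4.87*w^2 + 1.0*w + 3.52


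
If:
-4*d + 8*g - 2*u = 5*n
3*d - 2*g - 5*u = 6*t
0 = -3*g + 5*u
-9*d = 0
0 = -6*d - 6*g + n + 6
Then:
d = 0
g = 75/58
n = 51/29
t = -125/116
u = 45/58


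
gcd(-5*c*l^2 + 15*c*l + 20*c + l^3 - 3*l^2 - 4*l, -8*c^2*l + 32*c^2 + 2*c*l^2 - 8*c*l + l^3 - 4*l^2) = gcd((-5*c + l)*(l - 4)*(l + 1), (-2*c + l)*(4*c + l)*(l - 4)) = l - 4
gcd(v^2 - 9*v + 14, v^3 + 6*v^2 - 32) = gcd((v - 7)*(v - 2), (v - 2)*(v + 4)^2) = v - 2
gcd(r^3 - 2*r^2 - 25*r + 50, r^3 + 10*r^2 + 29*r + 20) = r + 5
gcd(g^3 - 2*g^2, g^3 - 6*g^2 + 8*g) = g^2 - 2*g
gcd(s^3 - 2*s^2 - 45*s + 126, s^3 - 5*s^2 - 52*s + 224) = s + 7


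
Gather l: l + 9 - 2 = l + 7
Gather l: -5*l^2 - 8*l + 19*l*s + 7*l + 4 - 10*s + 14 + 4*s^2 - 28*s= -5*l^2 + l*(19*s - 1) + 4*s^2 - 38*s + 18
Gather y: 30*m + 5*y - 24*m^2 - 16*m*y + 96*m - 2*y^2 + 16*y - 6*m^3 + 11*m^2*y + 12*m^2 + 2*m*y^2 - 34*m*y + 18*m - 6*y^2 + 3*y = -6*m^3 - 12*m^2 + 144*m + y^2*(2*m - 8) + y*(11*m^2 - 50*m + 24)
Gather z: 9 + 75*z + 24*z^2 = 24*z^2 + 75*z + 9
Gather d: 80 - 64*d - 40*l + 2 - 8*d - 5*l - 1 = -72*d - 45*l + 81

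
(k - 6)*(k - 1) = k^2 - 7*k + 6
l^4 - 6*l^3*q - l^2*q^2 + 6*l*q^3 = l*(l - 6*q)*(l - q)*(l + q)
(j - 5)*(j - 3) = j^2 - 8*j + 15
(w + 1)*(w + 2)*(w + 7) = w^3 + 10*w^2 + 23*w + 14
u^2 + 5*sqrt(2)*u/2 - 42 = (u - 7*sqrt(2)/2)*(u + 6*sqrt(2))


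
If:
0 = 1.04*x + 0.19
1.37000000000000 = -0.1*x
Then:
No Solution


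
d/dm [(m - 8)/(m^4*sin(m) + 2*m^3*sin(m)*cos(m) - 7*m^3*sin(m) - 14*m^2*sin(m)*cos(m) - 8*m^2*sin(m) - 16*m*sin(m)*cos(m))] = -(m^3*cos(m) + 3*m^2*sin(m) + m^2*cos(m) + 2*m^2*cos(2*m) + 2*m*sin(m) + 2*sqrt(2)*m*sin(2*m + pi/4) + sin(2*m))/(m^2*(m + 1)^2*(m + 2*cos(m))^2*sin(m)^2)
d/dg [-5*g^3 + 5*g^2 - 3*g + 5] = -15*g^2 + 10*g - 3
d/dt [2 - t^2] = -2*t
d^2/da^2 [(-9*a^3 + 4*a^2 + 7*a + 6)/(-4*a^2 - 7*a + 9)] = 6*(255*a^3 - 807*a^2 + 309*a - 425)/(64*a^6 + 336*a^5 + 156*a^4 - 1169*a^3 - 351*a^2 + 1701*a - 729)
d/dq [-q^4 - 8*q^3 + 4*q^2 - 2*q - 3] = -4*q^3 - 24*q^2 + 8*q - 2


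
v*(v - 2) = v^2 - 2*v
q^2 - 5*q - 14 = (q - 7)*(q + 2)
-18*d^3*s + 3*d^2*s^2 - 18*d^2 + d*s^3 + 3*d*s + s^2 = (-3*d + s)*(6*d + s)*(d*s + 1)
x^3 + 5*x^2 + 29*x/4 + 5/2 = (x + 1/2)*(x + 2)*(x + 5/2)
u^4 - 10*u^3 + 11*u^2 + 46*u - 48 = (u - 8)*(u - 3)*(u - 1)*(u + 2)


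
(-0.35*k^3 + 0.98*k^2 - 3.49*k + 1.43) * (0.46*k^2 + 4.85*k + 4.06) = -0.161*k^5 - 1.2467*k^4 + 1.7266*k^3 - 12.2899*k^2 - 7.2339*k + 5.8058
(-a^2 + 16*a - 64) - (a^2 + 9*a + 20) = -2*a^2 + 7*a - 84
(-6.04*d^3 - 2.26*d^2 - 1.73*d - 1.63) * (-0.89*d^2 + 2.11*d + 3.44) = 5.3756*d^5 - 10.733*d^4 - 24.0065*d^3 - 9.974*d^2 - 9.3905*d - 5.6072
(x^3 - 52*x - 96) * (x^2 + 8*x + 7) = x^5 + 8*x^4 - 45*x^3 - 512*x^2 - 1132*x - 672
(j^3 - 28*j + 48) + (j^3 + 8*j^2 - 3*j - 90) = 2*j^3 + 8*j^2 - 31*j - 42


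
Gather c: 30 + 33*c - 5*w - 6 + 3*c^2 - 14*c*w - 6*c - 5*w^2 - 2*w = 3*c^2 + c*(27 - 14*w) - 5*w^2 - 7*w + 24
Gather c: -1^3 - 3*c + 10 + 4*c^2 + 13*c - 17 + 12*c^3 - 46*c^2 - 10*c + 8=12*c^3 - 42*c^2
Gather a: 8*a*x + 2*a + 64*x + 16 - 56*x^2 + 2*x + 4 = a*(8*x + 2) - 56*x^2 + 66*x + 20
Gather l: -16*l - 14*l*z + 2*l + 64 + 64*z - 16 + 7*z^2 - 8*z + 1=l*(-14*z - 14) + 7*z^2 + 56*z + 49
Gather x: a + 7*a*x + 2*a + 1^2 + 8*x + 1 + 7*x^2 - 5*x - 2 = 3*a + 7*x^2 + x*(7*a + 3)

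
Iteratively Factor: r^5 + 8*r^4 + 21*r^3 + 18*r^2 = (r + 3)*(r^4 + 5*r^3 + 6*r^2) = r*(r + 3)*(r^3 + 5*r^2 + 6*r) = r*(r + 3)^2*(r^2 + 2*r) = r^2*(r + 3)^2*(r + 2)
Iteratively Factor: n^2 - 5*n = (n - 5)*(n)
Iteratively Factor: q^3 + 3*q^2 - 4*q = (q + 4)*(q^2 - q) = (q - 1)*(q + 4)*(q)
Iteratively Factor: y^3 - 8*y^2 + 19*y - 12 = (y - 4)*(y^2 - 4*y + 3) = (y - 4)*(y - 1)*(y - 3)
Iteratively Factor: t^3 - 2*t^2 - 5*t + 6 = (t - 3)*(t^2 + t - 2) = (t - 3)*(t + 2)*(t - 1)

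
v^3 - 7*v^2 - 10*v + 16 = (v - 8)*(v - 1)*(v + 2)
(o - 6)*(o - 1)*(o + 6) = o^3 - o^2 - 36*o + 36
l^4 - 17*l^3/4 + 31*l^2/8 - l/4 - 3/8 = (l - 3)*(l - 1)*(l - 1/2)*(l + 1/4)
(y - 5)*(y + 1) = y^2 - 4*y - 5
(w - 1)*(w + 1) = w^2 - 1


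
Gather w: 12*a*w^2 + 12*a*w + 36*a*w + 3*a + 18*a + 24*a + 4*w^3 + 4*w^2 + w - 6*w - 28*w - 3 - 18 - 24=45*a + 4*w^3 + w^2*(12*a + 4) + w*(48*a - 33) - 45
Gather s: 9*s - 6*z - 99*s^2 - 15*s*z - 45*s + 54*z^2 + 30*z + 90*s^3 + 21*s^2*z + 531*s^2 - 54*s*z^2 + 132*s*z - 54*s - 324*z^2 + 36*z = 90*s^3 + s^2*(21*z + 432) + s*(-54*z^2 + 117*z - 90) - 270*z^2 + 60*z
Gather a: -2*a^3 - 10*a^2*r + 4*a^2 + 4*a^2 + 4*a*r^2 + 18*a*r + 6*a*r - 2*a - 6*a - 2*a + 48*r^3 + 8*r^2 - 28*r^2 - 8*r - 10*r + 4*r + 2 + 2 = -2*a^3 + a^2*(8 - 10*r) + a*(4*r^2 + 24*r - 10) + 48*r^3 - 20*r^2 - 14*r + 4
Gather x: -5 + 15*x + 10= 15*x + 5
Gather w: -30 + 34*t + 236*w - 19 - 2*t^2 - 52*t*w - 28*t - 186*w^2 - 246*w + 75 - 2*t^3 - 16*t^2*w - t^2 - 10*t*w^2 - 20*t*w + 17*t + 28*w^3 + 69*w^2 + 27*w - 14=-2*t^3 - 3*t^2 + 23*t + 28*w^3 + w^2*(-10*t - 117) + w*(-16*t^2 - 72*t + 17) + 12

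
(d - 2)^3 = d^3 - 6*d^2 + 12*d - 8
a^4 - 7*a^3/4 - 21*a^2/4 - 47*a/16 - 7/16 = (a - 7/2)*(a + 1/4)*(a + 1/2)*(a + 1)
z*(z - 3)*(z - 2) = z^3 - 5*z^2 + 6*z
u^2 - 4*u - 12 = (u - 6)*(u + 2)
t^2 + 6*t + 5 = (t + 1)*(t + 5)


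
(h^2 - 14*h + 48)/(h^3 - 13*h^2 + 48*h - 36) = (h - 8)/(h^2 - 7*h + 6)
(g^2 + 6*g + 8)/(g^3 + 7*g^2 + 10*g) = (g + 4)/(g*(g + 5))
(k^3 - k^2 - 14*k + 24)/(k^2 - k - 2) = (k^2 + k - 12)/(k + 1)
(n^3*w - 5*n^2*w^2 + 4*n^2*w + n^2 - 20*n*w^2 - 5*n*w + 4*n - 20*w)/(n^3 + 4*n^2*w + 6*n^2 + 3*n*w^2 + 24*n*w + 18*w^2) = (n^3*w - 5*n^2*w^2 + 4*n^2*w + n^2 - 20*n*w^2 - 5*n*w + 4*n - 20*w)/(n^3 + 4*n^2*w + 6*n^2 + 3*n*w^2 + 24*n*w + 18*w^2)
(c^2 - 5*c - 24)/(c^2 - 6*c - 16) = (c + 3)/(c + 2)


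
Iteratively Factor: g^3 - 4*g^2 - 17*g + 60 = (g + 4)*(g^2 - 8*g + 15) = (g - 5)*(g + 4)*(g - 3)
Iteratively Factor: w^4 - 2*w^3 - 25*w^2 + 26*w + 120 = (w - 5)*(w^3 + 3*w^2 - 10*w - 24) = (w - 5)*(w + 2)*(w^2 + w - 12) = (w - 5)*(w - 3)*(w + 2)*(w + 4)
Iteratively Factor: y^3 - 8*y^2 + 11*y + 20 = (y + 1)*(y^2 - 9*y + 20) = (y - 5)*(y + 1)*(y - 4)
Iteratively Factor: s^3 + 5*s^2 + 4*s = (s)*(s^2 + 5*s + 4) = s*(s + 4)*(s + 1)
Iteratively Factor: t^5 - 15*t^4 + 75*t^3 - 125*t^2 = (t)*(t^4 - 15*t^3 + 75*t^2 - 125*t) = t*(t - 5)*(t^3 - 10*t^2 + 25*t) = t*(t - 5)^2*(t^2 - 5*t) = t*(t - 5)^3*(t)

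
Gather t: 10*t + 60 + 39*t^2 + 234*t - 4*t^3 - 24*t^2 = -4*t^3 + 15*t^2 + 244*t + 60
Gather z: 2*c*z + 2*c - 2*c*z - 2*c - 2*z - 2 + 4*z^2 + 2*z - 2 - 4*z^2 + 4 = 0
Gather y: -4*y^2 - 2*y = -4*y^2 - 2*y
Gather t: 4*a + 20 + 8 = 4*a + 28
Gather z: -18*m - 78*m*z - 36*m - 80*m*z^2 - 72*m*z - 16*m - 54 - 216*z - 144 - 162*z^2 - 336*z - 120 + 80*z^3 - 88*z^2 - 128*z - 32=-70*m + 80*z^3 + z^2*(-80*m - 250) + z*(-150*m - 680) - 350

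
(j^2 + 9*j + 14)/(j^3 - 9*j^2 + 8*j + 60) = (j + 7)/(j^2 - 11*j + 30)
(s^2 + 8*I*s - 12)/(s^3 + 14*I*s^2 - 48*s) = (s + 2*I)/(s*(s + 8*I))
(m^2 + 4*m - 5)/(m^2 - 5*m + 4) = (m + 5)/(m - 4)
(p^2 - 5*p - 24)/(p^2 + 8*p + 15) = (p - 8)/(p + 5)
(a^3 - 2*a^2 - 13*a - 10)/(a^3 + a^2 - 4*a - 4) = (a - 5)/(a - 2)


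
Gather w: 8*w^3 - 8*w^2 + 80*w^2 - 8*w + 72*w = 8*w^3 + 72*w^2 + 64*w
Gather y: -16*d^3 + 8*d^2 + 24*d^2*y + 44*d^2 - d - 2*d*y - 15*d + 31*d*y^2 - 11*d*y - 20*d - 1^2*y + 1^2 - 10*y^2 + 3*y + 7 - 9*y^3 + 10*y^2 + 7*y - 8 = -16*d^3 + 52*d^2 + 31*d*y^2 - 36*d - 9*y^3 + y*(24*d^2 - 13*d + 9)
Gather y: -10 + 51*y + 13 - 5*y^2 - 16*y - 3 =-5*y^2 + 35*y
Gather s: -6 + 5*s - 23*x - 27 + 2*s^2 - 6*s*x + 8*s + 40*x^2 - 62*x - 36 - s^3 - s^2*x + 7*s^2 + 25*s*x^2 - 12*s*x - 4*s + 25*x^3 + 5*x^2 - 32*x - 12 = -s^3 + s^2*(9 - x) + s*(25*x^2 - 18*x + 9) + 25*x^3 + 45*x^2 - 117*x - 81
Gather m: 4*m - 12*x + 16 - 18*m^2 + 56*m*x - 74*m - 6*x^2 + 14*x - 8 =-18*m^2 + m*(56*x - 70) - 6*x^2 + 2*x + 8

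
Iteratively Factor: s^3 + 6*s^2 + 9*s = (s + 3)*(s^2 + 3*s) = (s + 3)^2*(s)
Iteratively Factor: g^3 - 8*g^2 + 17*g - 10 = (g - 1)*(g^2 - 7*g + 10) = (g - 5)*(g - 1)*(g - 2)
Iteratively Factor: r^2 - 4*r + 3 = (r - 3)*(r - 1)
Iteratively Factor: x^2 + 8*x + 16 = (x + 4)*(x + 4)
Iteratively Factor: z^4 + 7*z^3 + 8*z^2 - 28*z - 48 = (z + 3)*(z^3 + 4*z^2 - 4*z - 16) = (z + 2)*(z + 3)*(z^2 + 2*z - 8) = (z - 2)*(z + 2)*(z + 3)*(z + 4)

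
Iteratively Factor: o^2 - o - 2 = (o + 1)*(o - 2)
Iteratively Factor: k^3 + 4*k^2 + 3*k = (k + 1)*(k^2 + 3*k) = (k + 1)*(k + 3)*(k)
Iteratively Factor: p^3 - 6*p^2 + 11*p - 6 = (p - 1)*(p^2 - 5*p + 6) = (p - 2)*(p - 1)*(p - 3)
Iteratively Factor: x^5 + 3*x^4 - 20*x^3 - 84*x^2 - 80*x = (x + 2)*(x^4 + x^3 - 22*x^2 - 40*x) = (x + 2)*(x + 4)*(x^3 - 3*x^2 - 10*x) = x*(x + 2)*(x + 4)*(x^2 - 3*x - 10) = x*(x - 5)*(x + 2)*(x + 4)*(x + 2)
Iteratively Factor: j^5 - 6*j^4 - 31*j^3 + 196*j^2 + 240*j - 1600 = (j - 5)*(j^4 - j^3 - 36*j^2 + 16*j + 320) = (j - 5)*(j + 4)*(j^3 - 5*j^2 - 16*j + 80) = (j - 5)^2*(j + 4)*(j^2 - 16) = (j - 5)^2*(j + 4)^2*(j - 4)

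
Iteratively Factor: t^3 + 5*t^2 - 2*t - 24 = (t + 4)*(t^2 + t - 6) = (t - 2)*(t + 4)*(t + 3)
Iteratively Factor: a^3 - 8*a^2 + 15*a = (a - 5)*(a^2 - 3*a) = (a - 5)*(a - 3)*(a)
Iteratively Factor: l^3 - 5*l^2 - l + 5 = (l - 1)*(l^2 - 4*l - 5) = (l - 5)*(l - 1)*(l + 1)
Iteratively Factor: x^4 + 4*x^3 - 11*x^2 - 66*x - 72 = (x + 3)*(x^3 + x^2 - 14*x - 24) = (x - 4)*(x + 3)*(x^2 + 5*x + 6) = (x - 4)*(x + 2)*(x + 3)*(x + 3)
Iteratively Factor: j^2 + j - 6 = (j - 2)*(j + 3)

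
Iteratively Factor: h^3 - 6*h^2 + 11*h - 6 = (h - 2)*(h^2 - 4*h + 3) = (h - 2)*(h - 1)*(h - 3)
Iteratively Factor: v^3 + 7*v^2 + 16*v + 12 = (v + 2)*(v^2 + 5*v + 6) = (v + 2)*(v + 3)*(v + 2)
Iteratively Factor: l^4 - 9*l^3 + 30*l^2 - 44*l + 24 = (l - 2)*(l^3 - 7*l^2 + 16*l - 12) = (l - 3)*(l - 2)*(l^2 - 4*l + 4) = (l - 3)*(l - 2)^2*(l - 2)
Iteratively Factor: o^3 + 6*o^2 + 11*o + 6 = (o + 2)*(o^2 + 4*o + 3) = (o + 2)*(o + 3)*(o + 1)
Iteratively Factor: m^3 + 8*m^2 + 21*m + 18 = (m + 3)*(m^2 + 5*m + 6) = (m + 2)*(m + 3)*(m + 3)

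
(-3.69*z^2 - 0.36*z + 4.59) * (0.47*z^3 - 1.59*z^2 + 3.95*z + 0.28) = -1.7343*z^5 + 5.6979*z^4 - 11.8458*z^3 - 9.7533*z^2 + 18.0297*z + 1.2852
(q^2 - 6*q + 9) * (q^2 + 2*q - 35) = q^4 - 4*q^3 - 38*q^2 + 228*q - 315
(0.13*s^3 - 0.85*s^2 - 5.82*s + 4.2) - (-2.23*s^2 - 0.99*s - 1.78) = 0.13*s^3 + 1.38*s^2 - 4.83*s + 5.98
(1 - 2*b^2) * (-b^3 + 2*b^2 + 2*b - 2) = 2*b^5 - 4*b^4 - 5*b^3 + 6*b^2 + 2*b - 2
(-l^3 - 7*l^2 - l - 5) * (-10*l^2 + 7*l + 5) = 10*l^5 + 63*l^4 - 44*l^3 + 8*l^2 - 40*l - 25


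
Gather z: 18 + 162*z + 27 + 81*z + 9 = 243*z + 54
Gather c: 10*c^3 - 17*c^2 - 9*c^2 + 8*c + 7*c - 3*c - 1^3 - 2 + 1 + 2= 10*c^3 - 26*c^2 + 12*c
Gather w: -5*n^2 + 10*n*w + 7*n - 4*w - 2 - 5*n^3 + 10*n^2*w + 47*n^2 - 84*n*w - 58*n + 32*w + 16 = -5*n^3 + 42*n^2 - 51*n + w*(10*n^2 - 74*n + 28) + 14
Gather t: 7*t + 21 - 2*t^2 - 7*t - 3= 18 - 2*t^2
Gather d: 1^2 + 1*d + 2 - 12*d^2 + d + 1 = -12*d^2 + 2*d + 4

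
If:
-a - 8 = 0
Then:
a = -8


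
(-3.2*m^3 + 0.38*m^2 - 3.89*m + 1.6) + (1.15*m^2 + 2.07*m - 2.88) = -3.2*m^3 + 1.53*m^2 - 1.82*m - 1.28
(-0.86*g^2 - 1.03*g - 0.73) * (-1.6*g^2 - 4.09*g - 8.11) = 1.376*g^4 + 5.1654*g^3 + 12.3553*g^2 + 11.339*g + 5.9203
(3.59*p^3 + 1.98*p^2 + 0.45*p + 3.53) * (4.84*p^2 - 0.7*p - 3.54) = 17.3756*p^5 + 7.0702*p^4 - 11.9166*p^3 + 9.761*p^2 - 4.064*p - 12.4962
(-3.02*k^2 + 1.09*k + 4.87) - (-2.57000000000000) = -3.02*k^2 + 1.09*k + 7.44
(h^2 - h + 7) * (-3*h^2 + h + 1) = -3*h^4 + 4*h^3 - 21*h^2 + 6*h + 7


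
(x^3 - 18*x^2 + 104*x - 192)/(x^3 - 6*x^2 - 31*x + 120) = (x^2 - 10*x + 24)/(x^2 + 2*x - 15)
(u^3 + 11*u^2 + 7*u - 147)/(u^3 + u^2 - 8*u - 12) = (u^2 + 14*u + 49)/(u^2 + 4*u + 4)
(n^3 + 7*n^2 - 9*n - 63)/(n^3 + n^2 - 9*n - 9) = (n + 7)/(n + 1)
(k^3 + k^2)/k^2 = k + 1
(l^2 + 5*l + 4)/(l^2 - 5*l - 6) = (l + 4)/(l - 6)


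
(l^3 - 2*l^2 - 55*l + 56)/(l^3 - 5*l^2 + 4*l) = (l^2 - l - 56)/(l*(l - 4))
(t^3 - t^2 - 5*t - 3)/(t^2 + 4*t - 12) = (t^3 - t^2 - 5*t - 3)/(t^2 + 4*t - 12)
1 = 1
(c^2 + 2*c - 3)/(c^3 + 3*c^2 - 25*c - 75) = (c - 1)/(c^2 - 25)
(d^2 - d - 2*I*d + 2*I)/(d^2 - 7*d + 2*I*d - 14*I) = (d^2 - d - 2*I*d + 2*I)/(d^2 - 7*d + 2*I*d - 14*I)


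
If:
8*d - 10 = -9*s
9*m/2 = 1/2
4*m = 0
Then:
No Solution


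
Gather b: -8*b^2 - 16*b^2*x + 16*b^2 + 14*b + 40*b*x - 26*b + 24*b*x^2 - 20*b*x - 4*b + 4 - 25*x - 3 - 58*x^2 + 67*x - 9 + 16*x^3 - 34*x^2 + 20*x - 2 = b^2*(8 - 16*x) + b*(24*x^2 + 20*x - 16) + 16*x^3 - 92*x^2 + 62*x - 10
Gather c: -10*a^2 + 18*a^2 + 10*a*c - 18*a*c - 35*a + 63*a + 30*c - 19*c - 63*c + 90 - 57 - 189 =8*a^2 + 28*a + c*(-8*a - 52) - 156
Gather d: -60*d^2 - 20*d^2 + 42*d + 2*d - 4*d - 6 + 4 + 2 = -80*d^2 + 40*d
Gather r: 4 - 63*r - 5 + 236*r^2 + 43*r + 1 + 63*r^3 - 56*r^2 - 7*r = 63*r^3 + 180*r^2 - 27*r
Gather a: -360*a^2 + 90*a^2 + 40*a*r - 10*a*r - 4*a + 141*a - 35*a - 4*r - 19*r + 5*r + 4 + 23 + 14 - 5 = -270*a^2 + a*(30*r + 102) - 18*r + 36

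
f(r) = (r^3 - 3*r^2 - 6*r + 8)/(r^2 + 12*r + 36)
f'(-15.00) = -1.47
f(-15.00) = -48.79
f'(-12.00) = -5.43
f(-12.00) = -57.78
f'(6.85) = 0.43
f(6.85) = 0.89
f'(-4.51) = 108.13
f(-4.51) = -53.01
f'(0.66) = -0.22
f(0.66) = 0.07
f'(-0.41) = -0.21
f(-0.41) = 0.32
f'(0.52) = -0.23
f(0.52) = 0.10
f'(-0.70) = -0.15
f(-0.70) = 0.37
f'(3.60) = 0.14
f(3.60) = -0.06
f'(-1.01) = -0.04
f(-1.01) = 0.40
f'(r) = (-2*r - 12)*(r^3 - 3*r^2 - 6*r + 8)/(r^2 + 12*r + 36)^2 + (3*r^2 - 6*r - 6)/(r^2 + 12*r + 36)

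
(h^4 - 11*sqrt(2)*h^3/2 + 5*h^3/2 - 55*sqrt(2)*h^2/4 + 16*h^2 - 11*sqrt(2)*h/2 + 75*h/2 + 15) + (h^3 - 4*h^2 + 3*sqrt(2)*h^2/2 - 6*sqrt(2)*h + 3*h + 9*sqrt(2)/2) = h^4 - 11*sqrt(2)*h^3/2 + 7*h^3/2 - 49*sqrt(2)*h^2/4 + 12*h^2 - 23*sqrt(2)*h/2 + 81*h/2 + 9*sqrt(2)/2 + 15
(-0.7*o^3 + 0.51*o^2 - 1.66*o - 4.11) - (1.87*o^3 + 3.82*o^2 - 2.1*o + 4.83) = -2.57*o^3 - 3.31*o^2 + 0.44*o - 8.94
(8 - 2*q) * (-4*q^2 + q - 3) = 8*q^3 - 34*q^2 + 14*q - 24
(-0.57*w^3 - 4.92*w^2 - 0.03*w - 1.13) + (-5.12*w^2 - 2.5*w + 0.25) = -0.57*w^3 - 10.04*w^2 - 2.53*w - 0.88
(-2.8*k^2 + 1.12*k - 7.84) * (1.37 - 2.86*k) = 8.008*k^3 - 7.0392*k^2 + 23.9568*k - 10.7408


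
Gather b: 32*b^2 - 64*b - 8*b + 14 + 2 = 32*b^2 - 72*b + 16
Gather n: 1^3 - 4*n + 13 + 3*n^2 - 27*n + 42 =3*n^2 - 31*n + 56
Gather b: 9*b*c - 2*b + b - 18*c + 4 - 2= b*(9*c - 1) - 18*c + 2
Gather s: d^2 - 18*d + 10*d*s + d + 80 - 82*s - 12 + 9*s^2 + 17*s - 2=d^2 - 17*d + 9*s^2 + s*(10*d - 65) + 66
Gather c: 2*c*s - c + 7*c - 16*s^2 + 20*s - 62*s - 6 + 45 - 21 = c*(2*s + 6) - 16*s^2 - 42*s + 18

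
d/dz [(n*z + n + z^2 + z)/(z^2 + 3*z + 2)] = (2 - n)/(z^2 + 4*z + 4)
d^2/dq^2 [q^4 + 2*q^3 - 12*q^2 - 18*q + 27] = 12*q^2 + 12*q - 24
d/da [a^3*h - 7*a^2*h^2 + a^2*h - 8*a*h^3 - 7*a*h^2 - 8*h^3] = h*(3*a^2 - 14*a*h + 2*a - 8*h^2 - 7*h)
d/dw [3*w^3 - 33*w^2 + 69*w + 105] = 9*w^2 - 66*w + 69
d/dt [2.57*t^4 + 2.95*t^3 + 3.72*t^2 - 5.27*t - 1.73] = 10.28*t^3 + 8.85*t^2 + 7.44*t - 5.27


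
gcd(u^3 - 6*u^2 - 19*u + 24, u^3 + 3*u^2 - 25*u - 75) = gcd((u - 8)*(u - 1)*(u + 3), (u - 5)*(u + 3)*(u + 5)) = u + 3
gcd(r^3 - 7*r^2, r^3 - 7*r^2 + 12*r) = r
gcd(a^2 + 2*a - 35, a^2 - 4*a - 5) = a - 5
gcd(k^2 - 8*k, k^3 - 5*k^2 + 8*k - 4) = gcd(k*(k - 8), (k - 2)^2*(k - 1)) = 1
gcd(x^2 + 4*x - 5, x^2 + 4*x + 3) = 1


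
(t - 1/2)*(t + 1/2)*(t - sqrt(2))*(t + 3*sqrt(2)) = t^4 + 2*sqrt(2)*t^3 - 25*t^2/4 - sqrt(2)*t/2 + 3/2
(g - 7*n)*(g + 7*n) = g^2 - 49*n^2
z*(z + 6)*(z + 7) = z^3 + 13*z^2 + 42*z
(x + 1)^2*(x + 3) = x^3 + 5*x^2 + 7*x + 3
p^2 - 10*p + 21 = (p - 7)*(p - 3)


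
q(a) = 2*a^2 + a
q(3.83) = 33.17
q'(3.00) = 13.00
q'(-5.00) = -19.00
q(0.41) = 0.75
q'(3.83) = 16.32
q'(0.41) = 2.64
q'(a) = 4*a + 1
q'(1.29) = 6.16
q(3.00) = 21.00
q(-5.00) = 45.00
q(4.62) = 47.31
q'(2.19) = 9.76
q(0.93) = 2.66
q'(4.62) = 19.48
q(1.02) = 3.10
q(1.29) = 4.62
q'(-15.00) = -59.00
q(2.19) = 11.78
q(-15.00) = 435.00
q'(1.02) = 5.08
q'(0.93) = 4.72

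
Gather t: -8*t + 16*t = 8*t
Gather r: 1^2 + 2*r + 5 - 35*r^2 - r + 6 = -35*r^2 + r + 12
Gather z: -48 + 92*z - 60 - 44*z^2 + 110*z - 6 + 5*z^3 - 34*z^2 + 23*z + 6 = 5*z^3 - 78*z^2 + 225*z - 108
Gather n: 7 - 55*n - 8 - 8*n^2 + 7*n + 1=-8*n^2 - 48*n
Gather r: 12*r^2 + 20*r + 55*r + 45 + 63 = 12*r^2 + 75*r + 108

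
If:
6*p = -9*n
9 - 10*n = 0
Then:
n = 9/10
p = -27/20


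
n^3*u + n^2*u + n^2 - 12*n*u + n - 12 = (n - 3)*(n + 4)*(n*u + 1)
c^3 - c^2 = c^2*(c - 1)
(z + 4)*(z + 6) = z^2 + 10*z + 24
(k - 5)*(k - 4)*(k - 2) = k^3 - 11*k^2 + 38*k - 40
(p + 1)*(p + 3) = p^2 + 4*p + 3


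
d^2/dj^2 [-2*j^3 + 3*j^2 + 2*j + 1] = 6 - 12*j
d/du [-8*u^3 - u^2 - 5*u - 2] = -24*u^2 - 2*u - 5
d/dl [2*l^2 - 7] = 4*l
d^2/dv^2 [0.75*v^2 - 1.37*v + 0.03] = 1.50000000000000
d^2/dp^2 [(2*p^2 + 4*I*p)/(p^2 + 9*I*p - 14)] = -28*I/(p^3 + 21*I*p^2 - 147*p - 343*I)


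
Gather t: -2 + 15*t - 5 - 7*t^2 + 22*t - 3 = -7*t^2 + 37*t - 10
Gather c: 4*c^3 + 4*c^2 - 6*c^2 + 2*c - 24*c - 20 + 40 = 4*c^3 - 2*c^2 - 22*c + 20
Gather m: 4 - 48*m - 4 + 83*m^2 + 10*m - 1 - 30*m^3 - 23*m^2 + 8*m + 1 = -30*m^3 + 60*m^2 - 30*m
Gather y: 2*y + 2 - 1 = 2*y + 1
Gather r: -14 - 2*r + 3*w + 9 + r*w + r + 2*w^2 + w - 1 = r*(w - 1) + 2*w^2 + 4*w - 6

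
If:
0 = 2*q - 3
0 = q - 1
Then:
No Solution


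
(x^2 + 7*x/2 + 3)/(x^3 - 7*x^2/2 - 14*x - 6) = (2*x + 3)/(2*x^2 - 11*x - 6)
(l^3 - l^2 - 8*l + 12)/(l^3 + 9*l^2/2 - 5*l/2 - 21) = 2*(l - 2)/(2*l + 7)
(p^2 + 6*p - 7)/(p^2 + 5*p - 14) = (p - 1)/(p - 2)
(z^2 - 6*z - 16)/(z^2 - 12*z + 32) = (z + 2)/(z - 4)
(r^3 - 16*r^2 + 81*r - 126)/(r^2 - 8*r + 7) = (r^2 - 9*r + 18)/(r - 1)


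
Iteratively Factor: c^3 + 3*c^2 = (c + 3)*(c^2) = c*(c + 3)*(c)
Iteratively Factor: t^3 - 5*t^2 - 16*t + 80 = (t + 4)*(t^2 - 9*t + 20) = (t - 4)*(t + 4)*(t - 5)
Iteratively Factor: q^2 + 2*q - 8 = (q + 4)*(q - 2)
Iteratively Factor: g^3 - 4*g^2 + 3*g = (g - 3)*(g^2 - g) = g*(g - 3)*(g - 1)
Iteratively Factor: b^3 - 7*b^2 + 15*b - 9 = (b - 1)*(b^2 - 6*b + 9) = (b - 3)*(b - 1)*(b - 3)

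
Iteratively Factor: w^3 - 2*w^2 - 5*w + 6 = (w - 1)*(w^2 - w - 6) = (w - 3)*(w - 1)*(w + 2)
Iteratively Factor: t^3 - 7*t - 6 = (t - 3)*(t^2 + 3*t + 2) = (t - 3)*(t + 2)*(t + 1)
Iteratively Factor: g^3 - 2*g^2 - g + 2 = (g - 1)*(g^2 - g - 2) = (g - 2)*(g - 1)*(g + 1)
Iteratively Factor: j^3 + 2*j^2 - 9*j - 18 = (j - 3)*(j^2 + 5*j + 6) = (j - 3)*(j + 2)*(j + 3)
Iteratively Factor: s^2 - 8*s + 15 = (s - 5)*(s - 3)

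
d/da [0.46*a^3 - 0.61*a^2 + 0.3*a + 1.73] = 1.38*a^2 - 1.22*a + 0.3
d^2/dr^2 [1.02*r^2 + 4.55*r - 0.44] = 2.04000000000000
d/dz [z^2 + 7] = 2*z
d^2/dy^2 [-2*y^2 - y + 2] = -4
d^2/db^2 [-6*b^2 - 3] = -12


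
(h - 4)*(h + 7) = h^2 + 3*h - 28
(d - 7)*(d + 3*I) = d^2 - 7*d + 3*I*d - 21*I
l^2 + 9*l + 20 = (l + 4)*(l + 5)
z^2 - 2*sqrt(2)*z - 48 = (z - 6*sqrt(2))*(z + 4*sqrt(2))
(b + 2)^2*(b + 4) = b^3 + 8*b^2 + 20*b + 16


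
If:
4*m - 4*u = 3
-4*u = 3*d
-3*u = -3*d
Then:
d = 0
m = 3/4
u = 0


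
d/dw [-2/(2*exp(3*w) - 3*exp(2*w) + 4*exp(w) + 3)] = (12*exp(2*w) - 12*exp(w) + 8)*exp(w)/(2*exp(3*w) - 3*exp(2*w) + 4*exp(w) + 3)^2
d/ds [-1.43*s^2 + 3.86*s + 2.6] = 3.86 - 2.86*s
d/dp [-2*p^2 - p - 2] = -4*p - 1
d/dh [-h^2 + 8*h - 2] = 8 - 2*h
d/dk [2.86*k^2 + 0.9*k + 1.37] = 5.72*k + 0.9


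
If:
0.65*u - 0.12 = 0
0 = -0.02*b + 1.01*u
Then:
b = 9.32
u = 0.18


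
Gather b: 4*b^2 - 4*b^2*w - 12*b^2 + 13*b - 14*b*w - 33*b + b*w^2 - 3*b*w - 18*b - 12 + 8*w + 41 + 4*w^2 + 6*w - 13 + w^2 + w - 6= b^2*(-4*w - 8) + b*(w^2 - 17*w - 38) + 5*w^2 + 15*w + 10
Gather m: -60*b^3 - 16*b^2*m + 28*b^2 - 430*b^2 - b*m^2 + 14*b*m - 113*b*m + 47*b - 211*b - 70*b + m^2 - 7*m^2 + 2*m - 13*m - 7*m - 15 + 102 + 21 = -60*b^3 - 402*b^2 - 234*b + m^2*(-b - 6) + m*(-16*b^2 - 99*b - 18) + 108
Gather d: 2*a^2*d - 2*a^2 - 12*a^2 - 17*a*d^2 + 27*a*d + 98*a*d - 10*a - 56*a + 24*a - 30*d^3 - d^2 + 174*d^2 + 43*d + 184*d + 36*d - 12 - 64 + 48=-14*a^2 - 42*a - 30*d^3 + d^2*(173 - 17*a) + d*(2*a^2 + 125*a + 263) - 28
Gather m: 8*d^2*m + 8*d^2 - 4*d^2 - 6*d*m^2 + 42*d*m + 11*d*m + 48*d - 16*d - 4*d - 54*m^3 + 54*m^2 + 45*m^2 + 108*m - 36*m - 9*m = 4*d^2 + 28*d - 54*m^3 + m^2*(99 - 6*d) + m*(8*d^2 + 53*d + 63)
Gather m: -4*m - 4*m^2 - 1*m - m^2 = -5*m^2 - 5*m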